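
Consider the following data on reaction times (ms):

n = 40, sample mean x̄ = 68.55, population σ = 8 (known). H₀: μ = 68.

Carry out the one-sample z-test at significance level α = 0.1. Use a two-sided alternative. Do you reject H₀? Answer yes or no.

SE = σ/√n = 8/√40 = 1.2649
z = (x̄−μ₀)/SE = (68.55−68)/1.2649 = 0.4348
p-value (two-sided) = 0.66370
At α=0.1: p ≥ α → fail to reject H₀

reject H₀: no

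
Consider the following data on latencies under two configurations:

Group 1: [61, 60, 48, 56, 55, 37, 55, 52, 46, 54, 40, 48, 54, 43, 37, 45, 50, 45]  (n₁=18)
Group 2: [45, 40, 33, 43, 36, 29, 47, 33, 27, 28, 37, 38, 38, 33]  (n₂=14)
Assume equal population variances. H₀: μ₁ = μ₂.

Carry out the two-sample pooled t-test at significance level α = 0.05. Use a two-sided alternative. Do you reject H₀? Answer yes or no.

reject H₀: yes

x̄₁=49.222, s₁=7.248, n₁=18
x̄₂=36.214, s₂=6.179, n₂=14
s_p² = [17·7.248² + 13·6.179²]/30 = 46.3156
SE = √(s_p²·(1/18+1/14)) = 2.4251
t = (49.222−36.214)/2.4251 = 5.3638
df = 30
p-value (two-sided) = 0.00001
At α=0.05: p < α → reject H₀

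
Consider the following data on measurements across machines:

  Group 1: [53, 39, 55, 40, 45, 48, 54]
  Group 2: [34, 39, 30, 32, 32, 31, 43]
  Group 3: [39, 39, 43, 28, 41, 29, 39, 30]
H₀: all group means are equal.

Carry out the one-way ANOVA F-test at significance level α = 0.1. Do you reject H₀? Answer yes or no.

reject H₀: yes

Group means [47.71, 34.43, 36.00], grand mean 39.227
SSB = Σnᵢ(x̄ᵢ−x̄)² = 748.721; SSW = ΣΣ(x−x̄ᵢ)² = 651.143
MSB = 748.721/2 = 374.3604; MSW = 651.143/19 = 34.2707
F = MSB/MSW = 10.9236
df = (2, 19)
p-value (upper-tail) = 0.00070
At α=0.1: p < α → reject H₀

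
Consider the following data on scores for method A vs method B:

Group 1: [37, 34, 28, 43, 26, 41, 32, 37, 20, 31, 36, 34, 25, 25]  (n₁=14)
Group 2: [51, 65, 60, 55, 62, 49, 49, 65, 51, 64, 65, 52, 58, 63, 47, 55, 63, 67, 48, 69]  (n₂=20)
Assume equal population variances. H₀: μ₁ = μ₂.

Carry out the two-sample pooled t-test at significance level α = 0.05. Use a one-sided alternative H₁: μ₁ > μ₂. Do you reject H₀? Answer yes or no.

x̄₁=32.071, s₁=6.627, n₁=14
x̄₂=57.900, s₂=7.218, n₂=20
s_p² = [13·6.627² + 19·7.218²]/32 = 48.7728
SE = √(s_p²·(1/14+1/20)) = 2.4336
t = (32.071−57.900)/2.4336 = -10.6133
df = 32
p-value (one-sided, H₁ greater) = 1.00000
At α=0.05: p ≥ α → fail to reject H₀

reject H₀: no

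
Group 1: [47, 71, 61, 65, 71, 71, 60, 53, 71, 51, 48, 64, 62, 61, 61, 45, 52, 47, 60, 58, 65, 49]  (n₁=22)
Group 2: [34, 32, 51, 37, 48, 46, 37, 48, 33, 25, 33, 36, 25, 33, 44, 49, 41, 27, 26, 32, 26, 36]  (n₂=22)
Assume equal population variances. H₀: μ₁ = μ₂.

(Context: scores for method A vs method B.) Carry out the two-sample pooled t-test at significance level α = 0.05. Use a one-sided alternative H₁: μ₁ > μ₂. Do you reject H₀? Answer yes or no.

x̄₁=58.773, s₁=8.591, n₁=22
x̄₂=36.318, s₂=8.329, n₂=22
s_p² = [21·8.591² + 21·8.329²]/42 = 71.5866
SE = √(s_p²·(1/22+1/22)) = 2.5511
t = (58.773−36.318)/2.5511 = 8.8021
df = 42
p-value (one-sided, H₁ greater) = 0.00000
At α=0.05: p < α → reject H₀

reject H₀: yes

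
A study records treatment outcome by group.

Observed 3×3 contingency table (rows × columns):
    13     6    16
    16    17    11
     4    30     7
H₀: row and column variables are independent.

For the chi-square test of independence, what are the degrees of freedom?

degrees of freedom = 4

df = (r−1)(c−1) = (3−1)·(3−1) = 4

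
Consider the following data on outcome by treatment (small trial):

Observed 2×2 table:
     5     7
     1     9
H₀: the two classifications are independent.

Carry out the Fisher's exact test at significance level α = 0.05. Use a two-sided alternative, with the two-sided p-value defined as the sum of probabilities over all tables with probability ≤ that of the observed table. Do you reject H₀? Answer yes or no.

Margins: r₁=12, r₂=10, c₁=6, c₂=16, n=22
p_obs = C(12,5)·C(10,1)/C(22,6); sum pmf over tables with pmf ≤ p_obs
p-value (two-sided) = 0.16188
At α=0.05: p ≥ α → fail to reject H₀

reject H₀: no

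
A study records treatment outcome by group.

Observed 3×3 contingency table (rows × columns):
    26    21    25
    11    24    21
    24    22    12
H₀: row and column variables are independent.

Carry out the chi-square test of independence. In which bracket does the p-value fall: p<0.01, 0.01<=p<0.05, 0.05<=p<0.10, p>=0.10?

p-value bracket: 0.05<=p<0.10

Row totals [72, 56, 58], col totals [61, 67, 58], n=186
χ² = (26−23.61)²/23.61 + (21−25.94)²/25.94 + (25−22.45)²/22.45 + (11−18.37)²/18.37 + (24−20.17)²/20.17 + (21−17.46)²/17.46 + (24−19.02)²/19.02 + (22−20.89)²/20.89 + (12−18.09)²/18.09 = 9.2766
df = 4
p-value (upper-tail) = 0.05455
→ bracket: 0.05<=p<0.10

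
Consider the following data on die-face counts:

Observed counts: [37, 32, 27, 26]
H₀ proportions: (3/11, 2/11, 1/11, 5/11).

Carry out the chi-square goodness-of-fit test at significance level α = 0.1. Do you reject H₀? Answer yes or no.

reject H₀: yes

n = 122; E_i = n·p_i = [33.27, 22.18, 11.09, 55.45]
χ² = (37−33.27)²/33.27 + (32−22.18)²/22.18 + (27−11.09)²/11.09 + (26−55.45)²/55.45 = 43.2284
df = 3
p-value (upper-tail) = 0.00000
At α=0.1: p < α → reject H₀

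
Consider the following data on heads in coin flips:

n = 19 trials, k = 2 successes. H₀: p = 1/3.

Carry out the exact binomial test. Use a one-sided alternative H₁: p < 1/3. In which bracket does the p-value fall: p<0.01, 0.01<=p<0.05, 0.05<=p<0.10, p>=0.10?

p-value bracket: 0.01<=p<0.05

Exact binomial: n=19, k=2, p₀=1/3=0.3333
P(X≤2) from Σ C(n,i)·p₀^i·(1−p₀)^(n−i)
p-value (one-sided, H₁ less) = 0.02402
→ bracket: 0.01<=p<0.05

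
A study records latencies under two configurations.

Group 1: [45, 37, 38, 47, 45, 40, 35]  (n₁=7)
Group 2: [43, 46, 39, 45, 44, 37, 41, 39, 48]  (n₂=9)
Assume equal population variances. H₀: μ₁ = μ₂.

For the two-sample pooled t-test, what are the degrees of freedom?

degrees of freedom = 14

df = n₁ + n₂ − 2 = 7 + 9 − 2 = 14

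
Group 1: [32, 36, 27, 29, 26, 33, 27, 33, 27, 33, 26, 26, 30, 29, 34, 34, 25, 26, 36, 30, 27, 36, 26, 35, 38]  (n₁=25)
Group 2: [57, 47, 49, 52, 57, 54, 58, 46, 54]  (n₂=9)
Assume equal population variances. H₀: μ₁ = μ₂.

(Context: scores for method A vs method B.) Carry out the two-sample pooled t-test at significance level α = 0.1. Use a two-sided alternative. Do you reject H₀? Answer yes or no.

reject H₀: yes

x̄₁=30.440, s₁=4.073, n₁=25
x̄₂=52.667, s₂=4.472, n₂=9
s_p² = [24·4.073² + 8·4.472²]/32 = 17.4425
SE = √(s_p²·(1/25+1/9)) = 1.6235
t = (30.440−52.667)/1.6235 = -13.6906
df = 32
p-value (two-sided) = 0.00000
At α=0.1: p < α → reject H₀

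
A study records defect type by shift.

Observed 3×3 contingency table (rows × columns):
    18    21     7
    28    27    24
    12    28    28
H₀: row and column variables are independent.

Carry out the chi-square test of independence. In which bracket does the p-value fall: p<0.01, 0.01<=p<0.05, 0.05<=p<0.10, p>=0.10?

p-value bracket: 0.01<=p<0.05

Row totals [46, 79, 68], col totals [58, 76, 59], n=193
χ² = (18−13.82)²/13.82 + (21−18.11)²/18.11 + (7−14.06)²/14.06 + (28−23.74)²/23.74 + (27−31.11)²/31.11 + (24−24.15)²/24.15 + (12−20.44)²/20.44 + (28−26.78)²/26.78 + (28−20.79)²/20.79 = 12.6160
df = 4
p-value (upper-tail) = 0.01331
→ bracket: 0.01<=p<0.05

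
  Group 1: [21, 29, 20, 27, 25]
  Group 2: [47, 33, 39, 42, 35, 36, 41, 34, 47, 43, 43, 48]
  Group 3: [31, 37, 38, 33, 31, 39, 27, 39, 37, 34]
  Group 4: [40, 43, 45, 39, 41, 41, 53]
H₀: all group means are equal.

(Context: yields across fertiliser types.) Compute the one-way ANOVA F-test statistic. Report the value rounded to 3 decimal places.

test statistic = 19.610

Group means [24.40, 40.67, 34.60, 43.14], grand mean 37.000
SSB = Σnᵢ(x̄ᵢ−x̄)² = 1276.876; SSW = ΣΣ(x−x̄ᵢ)² = 651.124
MSB = 1276.876/3 = 425.6254; MSW = 651.124/30 = 21.7041
F = MSB/MSW = 19.6103
df = (3, 30)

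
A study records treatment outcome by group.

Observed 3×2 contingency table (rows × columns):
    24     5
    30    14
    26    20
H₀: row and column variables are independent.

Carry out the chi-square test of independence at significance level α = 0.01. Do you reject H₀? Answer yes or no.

Row totals [29, 44, 46], col totals [80, 39], n=119
χ² = (24−19.50)²/19.50 + (5−9.50)²/9.50 + (30−29.58)²/29.58 + (14−14.42)²/14.42 + (26−30.92)²/30.92 + (20−15.08)²/15.08 = 5.5861
df = 2
p-value (upper-tail) = 0.06123
At α=0.01: p ≥ α → fail to reject H₀

reject H₀: no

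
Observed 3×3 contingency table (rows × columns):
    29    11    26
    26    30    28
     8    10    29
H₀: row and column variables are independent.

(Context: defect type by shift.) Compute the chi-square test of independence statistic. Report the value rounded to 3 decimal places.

test statistic = 17.888

Row totals [66, 84, 47], col totals [63, 51, 83], n=197
χ² = (29−21.11)²/21.11 + (11−17.09)²/17.09 + (26−27.81)²/27.81 + (26−26.86)²/26.86 + (30−21.75)²/21.75 + (28−35.39)²/35.39 + (8−15.03)²/15.03 + (10−12.17)²/12.17 + (29−19.80)²/19.80 = 17.8884
df = 4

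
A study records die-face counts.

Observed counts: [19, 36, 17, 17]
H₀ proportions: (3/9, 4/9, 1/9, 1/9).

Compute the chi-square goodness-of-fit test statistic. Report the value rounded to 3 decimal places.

n = 89; E_i = n·p_i = [29.67, 39.56, 9.89, 9.89]
χ² = (19−29.67)²/29.67 + (36−39.56)²/39.56 + (17−9.89)²/9.89 + (17−9.89)²/9.89 = 14.3820
df = 3

test statistic = 14.382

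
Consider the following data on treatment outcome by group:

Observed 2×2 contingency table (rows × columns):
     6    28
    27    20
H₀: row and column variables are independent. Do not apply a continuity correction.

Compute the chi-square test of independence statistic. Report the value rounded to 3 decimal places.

Row totals [34, 47], col totals [33, 48], n=81
χ² = (6−13.85)²/13.85 + (28−20.15)²/20.15 + (27−19.15)²/19.15 + (20−27.85)²/27.85 = 12.9440
df = 1

test statistic = 12.944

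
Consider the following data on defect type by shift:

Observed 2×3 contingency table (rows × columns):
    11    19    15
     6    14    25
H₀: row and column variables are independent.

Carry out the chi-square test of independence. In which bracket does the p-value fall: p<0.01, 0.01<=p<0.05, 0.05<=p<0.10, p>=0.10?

p-value bracket: 0.05<=p<0.10

Row totals [45, 45], col totals [17, 33, 40], n=90
χ² = (11−8.50)²/8.50 + (19−16.50)²/16.50 + (15−20.00)²/20.00 + (6−8.50)²/8.50 + (14−16.50)²/16.50 + (25−20.00)²/20.00 = 4.7282
df = 2
p-value (upper-tail) = 0.09404
→ bracket: 0.05<=p<0.10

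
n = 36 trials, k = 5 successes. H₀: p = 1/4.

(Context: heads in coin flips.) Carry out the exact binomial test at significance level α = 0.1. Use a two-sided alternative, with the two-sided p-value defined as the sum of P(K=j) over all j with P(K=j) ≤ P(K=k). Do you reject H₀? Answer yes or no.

reject H₀: no

Exact binomial: n=36, k=5, p₀=1/4=0.2500
P(X=j) = C(n,j)·p₀^j·(1−p₀)^(n−j); p = Σ P(X=j) over j with P(X=j) ≤ P(X=5)
p-value (two-sided) = 0.17567
At α=0.1: p ≥ α → fail to reject H₀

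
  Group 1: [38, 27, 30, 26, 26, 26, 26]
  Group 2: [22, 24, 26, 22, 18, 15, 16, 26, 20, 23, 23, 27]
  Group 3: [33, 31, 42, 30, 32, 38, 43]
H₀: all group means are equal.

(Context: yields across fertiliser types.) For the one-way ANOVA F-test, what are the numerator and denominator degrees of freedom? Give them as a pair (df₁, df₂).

k = 3 groups, N = 26 total
df = (k−1, N−k) = (3−1, 26−3) = (2, 23)

degrees of freedom = [2, 23]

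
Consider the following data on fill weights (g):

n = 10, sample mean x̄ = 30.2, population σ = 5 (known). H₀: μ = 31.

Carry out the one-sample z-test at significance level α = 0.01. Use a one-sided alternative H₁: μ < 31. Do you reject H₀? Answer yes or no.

reject H₀: no

SE = σ/√n = 5/√10 = 1.5811
z = (x̄−μ₀)/SE = (30.2−31)/1.5811 = -0.5060
p-value (one-sided, H₁ less) = 0.30644
At α=0.01: p ≥ α → fail to reject H₀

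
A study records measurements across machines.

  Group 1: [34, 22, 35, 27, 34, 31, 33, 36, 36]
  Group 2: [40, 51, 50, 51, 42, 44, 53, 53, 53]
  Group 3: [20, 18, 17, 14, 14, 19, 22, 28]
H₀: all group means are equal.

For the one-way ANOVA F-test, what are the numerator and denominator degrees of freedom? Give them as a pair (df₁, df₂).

k = 3 groups, N = 26 total
df = (k−1, N−k) = (3−1, 26−3) = (2, 23)

degrees of freedom = [2, 23]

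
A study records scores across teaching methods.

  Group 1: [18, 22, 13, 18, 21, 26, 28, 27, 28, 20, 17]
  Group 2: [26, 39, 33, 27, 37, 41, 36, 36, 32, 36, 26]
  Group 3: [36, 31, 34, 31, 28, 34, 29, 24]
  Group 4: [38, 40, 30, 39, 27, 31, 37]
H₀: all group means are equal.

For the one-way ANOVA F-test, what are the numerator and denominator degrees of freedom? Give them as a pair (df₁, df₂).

degrees of freedom = [3, 33]

k = 4 groups, N = 37 total
df = (k−1, N−k) = (4−1, 37−4) = (3, 33)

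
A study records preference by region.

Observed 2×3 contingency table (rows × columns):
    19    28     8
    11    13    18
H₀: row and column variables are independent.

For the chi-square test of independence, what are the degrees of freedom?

degrees of freedom = 2

df = (r−1)(c−1) = (2−1)·(3−1) = 2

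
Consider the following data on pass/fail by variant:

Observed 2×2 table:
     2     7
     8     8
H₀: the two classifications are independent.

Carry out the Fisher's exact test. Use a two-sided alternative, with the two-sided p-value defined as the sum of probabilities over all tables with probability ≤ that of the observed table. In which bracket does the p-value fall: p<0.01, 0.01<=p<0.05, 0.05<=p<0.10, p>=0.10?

Margins: r₁=9, r₂=16, c₁=10, c₂=15, n=25
p_obs = C(9,2)·C(16,8)/C(25,10); sum pmf over tables with pmf ≤ p_obs
p-value (two-sided) = 0.22896
→ bracket: p>=0.10

p-value bracket: p>=0.10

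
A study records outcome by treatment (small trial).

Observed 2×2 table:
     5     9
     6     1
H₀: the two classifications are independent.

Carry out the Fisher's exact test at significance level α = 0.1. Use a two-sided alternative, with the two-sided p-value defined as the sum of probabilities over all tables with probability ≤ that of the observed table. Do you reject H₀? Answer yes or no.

Margins: r₁=14, r₂=7, c₁=11, c₂=10, n=21
p_obs = C(14,5)·C(7,6)/C(21,11); sum pmf over tables with pmf ≤ p_obs
p-value (two-sided) = 0.06347
At α=0.1: p < α → reject H₀

reject H₀: yes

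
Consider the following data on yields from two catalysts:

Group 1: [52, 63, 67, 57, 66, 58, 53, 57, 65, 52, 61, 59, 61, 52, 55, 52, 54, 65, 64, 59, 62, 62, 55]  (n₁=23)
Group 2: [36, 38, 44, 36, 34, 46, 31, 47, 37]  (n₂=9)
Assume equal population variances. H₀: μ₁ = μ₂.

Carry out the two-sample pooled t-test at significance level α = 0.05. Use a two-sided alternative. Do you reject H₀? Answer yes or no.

reject H₀: yes

x̄₁=58.739, s₁=4.993, n₁=23
x̄₂=38.778, s₂=5.585, n₂=9
s_p² = [22·4.993² + 8·5.585²]/30 = 26.5997
SE = √(s_p²·(1/23+1/9)) = 2.0278
t = (58.739−38.778)/2.0278 = 9.8438
df = 30
p-value (two-sided) = 0.00000
At α=0.05: p < α → reject H₀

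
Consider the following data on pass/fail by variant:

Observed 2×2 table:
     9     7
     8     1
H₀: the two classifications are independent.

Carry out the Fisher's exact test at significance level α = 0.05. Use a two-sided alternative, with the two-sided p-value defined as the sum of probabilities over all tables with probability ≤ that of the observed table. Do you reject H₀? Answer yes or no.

reject H₀: no

Margins: r₁=16, r₂=9, c₁=17, c₂=8, n=25
p_obs = C(16,9)·C(9,8)/C(25,17); sum pmf over tables with pmf ≤ p_obs
p-value (two-sided) = 0.18219
At α=0.05: p ≥ α → fail to reject H₀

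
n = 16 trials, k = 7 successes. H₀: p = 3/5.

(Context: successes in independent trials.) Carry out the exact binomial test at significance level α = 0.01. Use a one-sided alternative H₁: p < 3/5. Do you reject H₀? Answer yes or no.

reject H₀: no

Exact binomial: n=16, k=7, p₀=3/5=0.6000
P(X≤7) from Σ C(n,i)·p₀^i·(1−p₀)^(n−i)
p-value (one-sided, H₁ less) = 0.14227
At α=0.01: p ≥ α → fail to reject H₀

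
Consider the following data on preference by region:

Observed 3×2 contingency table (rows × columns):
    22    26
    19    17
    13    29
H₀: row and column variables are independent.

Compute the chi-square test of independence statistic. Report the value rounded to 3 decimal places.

Row totals [48, 36, 42], col totals [54, 72], n=126
χ² = (22−20.57)²/20.57 + (26−27.43)²/27.43 + (19−15.43)²/15.43 + (17−20.57)²/20.57 + (13−18.00)²/18.00 + (29−24.00)²/24.00 = 4.0509
df = 2

test statistic = 4.051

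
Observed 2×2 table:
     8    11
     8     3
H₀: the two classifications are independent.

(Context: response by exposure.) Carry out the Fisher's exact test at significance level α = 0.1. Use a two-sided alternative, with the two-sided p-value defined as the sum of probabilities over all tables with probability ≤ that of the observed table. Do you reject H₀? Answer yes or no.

reject H₀: no

Margins: r₁=19, r₂=11, c₁=16, c₂=14, n=30
p_obs = C(19,8)·C(11,8)/C(30,16); sum pmf over tables with pmf ≤ p_obs
p-value (two-sided) = 0.14243
At α=0.1: p ≥ α → fail to reject H₀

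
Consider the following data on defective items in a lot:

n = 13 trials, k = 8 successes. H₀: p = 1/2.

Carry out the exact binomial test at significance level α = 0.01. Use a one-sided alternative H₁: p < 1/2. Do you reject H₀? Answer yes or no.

reject H₀: no

Exact binomial: n=13, k=8, p₀=1/2=0.5000
P(X≤8) from Σ C(n,i)·p₀^i·(1−p₀)^(n−i)
p-value (one-sided, H₁ less) = 0.86658
At α=0.01: p ≥ α → fail to reject H₀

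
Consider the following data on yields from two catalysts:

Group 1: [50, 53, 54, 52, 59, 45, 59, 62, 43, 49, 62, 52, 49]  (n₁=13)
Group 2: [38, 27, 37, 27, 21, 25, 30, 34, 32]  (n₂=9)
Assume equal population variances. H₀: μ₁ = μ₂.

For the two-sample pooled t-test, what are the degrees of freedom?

degrees of freedom = 20

df = n₁ + n₂ − 2 = 13 + 9 − 2 = 20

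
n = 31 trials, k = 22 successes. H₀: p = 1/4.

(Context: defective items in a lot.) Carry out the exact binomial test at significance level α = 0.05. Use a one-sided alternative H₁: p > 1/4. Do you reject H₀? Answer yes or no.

reject H₀: yes

Exact binomial: n=31, k=22, p₀=1/4=0.2500
P(X≥22) from Σ C(n,i)·p₀^i·(1−p₀)^(n−i)
p-value (one-sided, H₁ greater) = 0.00000
At α=0.05: p < α → reject H₀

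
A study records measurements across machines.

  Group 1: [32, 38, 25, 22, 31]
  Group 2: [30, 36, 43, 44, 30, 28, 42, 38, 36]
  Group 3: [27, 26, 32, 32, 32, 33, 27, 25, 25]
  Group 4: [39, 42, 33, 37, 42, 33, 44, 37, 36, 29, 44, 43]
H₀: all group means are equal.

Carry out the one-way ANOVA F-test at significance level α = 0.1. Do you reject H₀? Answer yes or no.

reject H₀: yes

Group means [29.60, 36.33, 28.78, 38.25], grand mean 34.086
SSB = Σnᵢ(x̄ᵢ−x̄)² = 607.737; SSW = ΣΣ(x−x̄ᵢ)² = 803.006
MSB = 607.737/3 = 202.5791; MSW = 803.006/31 = 25.9034
F = MSB/MSW = 7.8206
df = (3, 31)
p-value (upper-tail) = 0.00050
At α=0.1: p < α → reject H₀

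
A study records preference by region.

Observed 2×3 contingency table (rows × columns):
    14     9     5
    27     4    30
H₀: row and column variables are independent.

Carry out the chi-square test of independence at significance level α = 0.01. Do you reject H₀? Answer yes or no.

Row totals [28, 61], col totals [41, 13, 35], n=89
χ² = (14−12.90)²/12.90 + (9−4.09)²/4.09 + (5−11.01)²/11.01 + (27−28.10)²/28.10 + (4−8.91)²/8.91 + (30−23.99)²/23.99 = 13.5258
df = 2
p-value (upper-tail) = 0.00116
At α=0.01: p < α → reject H₀

reject H₀: yes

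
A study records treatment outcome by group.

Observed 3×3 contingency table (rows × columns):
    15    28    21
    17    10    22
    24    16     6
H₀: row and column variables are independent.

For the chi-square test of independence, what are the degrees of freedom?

df = (r−1)(c−1) = (3−1)·(3−1) = 4

degrees of freedom = 4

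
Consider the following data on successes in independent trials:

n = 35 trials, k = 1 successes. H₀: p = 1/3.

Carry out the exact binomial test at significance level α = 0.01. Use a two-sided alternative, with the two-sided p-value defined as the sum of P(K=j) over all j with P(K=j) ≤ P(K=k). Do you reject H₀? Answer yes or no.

reject H₀: yes

Exact binomial: n=35, k=1, p₀=1/3=0.3333
P(X=j) = C(n,j)·p₀^j·(1−p₀)^(n−j); p = Σ P(X=j) over j with P(X=j) ≤ P(X=1)
p-value (two-sided) = 0.00002
At α=0.01: p < α → reject H₀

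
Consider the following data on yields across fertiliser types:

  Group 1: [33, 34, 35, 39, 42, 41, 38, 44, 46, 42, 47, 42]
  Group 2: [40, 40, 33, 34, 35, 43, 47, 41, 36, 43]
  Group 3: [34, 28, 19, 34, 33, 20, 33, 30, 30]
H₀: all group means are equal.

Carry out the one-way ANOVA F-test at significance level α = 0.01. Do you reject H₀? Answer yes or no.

reject H₀: yes

Group means [40.25, 39.20, 29.00], grand mean 36.645
SSB = Σnᵢ(x̄ᵢ−x̄)² = 747.247; SSW = ΣΣ(x−x̄ᵢ)² = 681.850
MSB = 747.247/2 = 373.6234; MSW = 681.850/28 = 24.3518
F = MSB/MSW = 15.3428
df = (2, 28)
p-value (upper-tail) = 0.00003
At α=0.01: p < α → reject H₀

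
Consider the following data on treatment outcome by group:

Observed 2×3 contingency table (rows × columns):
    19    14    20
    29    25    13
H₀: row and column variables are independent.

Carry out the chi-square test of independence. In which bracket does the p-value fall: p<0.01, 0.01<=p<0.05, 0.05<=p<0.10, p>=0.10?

Row totals [53, 67], col totals [48, 39, 33], n=120
χ² = (19−21.20)²/21.20 + (14−17.23)²/17.23 + (20−14.57)²/14.57 + (29−26.80)²/26.80 + (25−21.77)²/21.77 + (13−18.43)²/18.43 = 5.1069
df = 2
p-value (upper-tail) = 0.07781
→ bracket: 0.05<=p<0.10

p-value bracket: 0.05<=p<0.10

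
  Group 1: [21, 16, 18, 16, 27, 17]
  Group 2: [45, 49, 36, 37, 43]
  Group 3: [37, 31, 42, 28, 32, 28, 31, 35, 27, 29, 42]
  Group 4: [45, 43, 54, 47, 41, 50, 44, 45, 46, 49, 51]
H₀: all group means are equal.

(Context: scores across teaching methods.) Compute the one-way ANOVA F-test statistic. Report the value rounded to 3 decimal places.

Group means [19.17, 42.00, 32.91, 46.82], grand mean 36.424
SSB = Σnᵢ(x̄ᵢ−x̄)² = 3266.682; SSW = ΣΣ(x−x̄ᵢ)² = 651.379
MSB = 3266.682/3 = 1088.8939; MSW = 651.379/29 = 22.4613
F = MSB/MSW = 48.4786
df = (3, 29)

test statistic = 48.479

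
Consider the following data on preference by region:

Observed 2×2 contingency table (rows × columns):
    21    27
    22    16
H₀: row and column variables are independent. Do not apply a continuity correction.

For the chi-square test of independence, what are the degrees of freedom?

degrees of freedom = 1

df = (r−1)(c−1) = (2−1)·(2−1) = 1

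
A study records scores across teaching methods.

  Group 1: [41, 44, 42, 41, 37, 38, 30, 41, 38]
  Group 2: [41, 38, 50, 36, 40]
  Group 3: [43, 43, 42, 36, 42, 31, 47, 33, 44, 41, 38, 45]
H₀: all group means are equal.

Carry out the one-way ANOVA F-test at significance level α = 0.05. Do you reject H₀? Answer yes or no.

reject H₀: no

Group means [39.11, 41.00, 40.42], grand mean 40.077
SSB = Σnᵢ(x̄ᵢ−x̄)² = 14.041; SSW = ΣΣ(x−x̄ᵢ)² = 513.806
MSB = 14.041/2 = 7.0203; MSW = 513.806/23 = 22.3394
F = MSB/MSW = 0.3143
df = (2, 23)
p-value (upper-tail) = 0.73342
At α=0.05: p ≥ α → fail to reject H₀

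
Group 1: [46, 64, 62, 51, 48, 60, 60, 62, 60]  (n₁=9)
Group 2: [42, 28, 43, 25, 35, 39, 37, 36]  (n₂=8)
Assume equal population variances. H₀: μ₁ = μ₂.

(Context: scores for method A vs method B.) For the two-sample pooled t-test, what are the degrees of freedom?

df = n₁ + n₂ − 2 = 9 + 8 − 2 = 15

degrees of freedom = 15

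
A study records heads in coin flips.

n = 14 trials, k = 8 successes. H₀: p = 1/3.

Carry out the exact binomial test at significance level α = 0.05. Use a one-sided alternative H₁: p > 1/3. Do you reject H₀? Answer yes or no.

reject H₀: no

Exact binomial: n=14, k=8, p₀=1/3=0.3333
P(X≥8) from Σ C(n,i)·p₀^i·(1−p₀)^(n−i)
p-value (one-sided, H₁ greater) = 0.05762
At α=0.05: p ≥ α → fail to reject H₀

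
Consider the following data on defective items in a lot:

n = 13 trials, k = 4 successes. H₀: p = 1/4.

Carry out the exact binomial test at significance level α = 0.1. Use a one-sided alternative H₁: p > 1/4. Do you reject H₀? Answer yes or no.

reject H₀: no

Exact binomial: n=13, k=4, p₀=1/4=0.2500
P(X≥4) from Σ C(n,i)·p₀^i·(1−p₀)^(n−i)
p-value (one-sided, H₁ greater) = 0.41575
At α=0.1: p ≥ α → fail to reject H₀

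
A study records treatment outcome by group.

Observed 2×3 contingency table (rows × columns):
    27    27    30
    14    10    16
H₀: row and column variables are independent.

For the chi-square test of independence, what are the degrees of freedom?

df = (r−1)(c−1) = (2−1)·(3−1) = 2

degrees of freedom = 2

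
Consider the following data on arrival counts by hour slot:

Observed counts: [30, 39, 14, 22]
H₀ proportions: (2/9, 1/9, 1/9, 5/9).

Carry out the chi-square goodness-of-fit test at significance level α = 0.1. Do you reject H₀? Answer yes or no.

reject H₀: yes

n = 105; E_i = n·p_i = [23.33, 11.67, 11.67, 58.33]
χ² = (30−23.33)²/23.33 + (39−11.67)²/11.67 + (14−11.67)²/11.67 + (22−58.33)²/58.33 = 89.0400
df = 3
p-value (upper-tail) = 0.00000
At α=0.1: p < α → reject H₀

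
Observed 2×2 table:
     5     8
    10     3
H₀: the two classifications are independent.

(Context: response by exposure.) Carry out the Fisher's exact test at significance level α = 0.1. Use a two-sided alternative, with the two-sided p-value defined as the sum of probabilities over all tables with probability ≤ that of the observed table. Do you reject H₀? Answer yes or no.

reject H₀: no

Margins: r₁=13, r₂=13, c₁=15, c₂=11, n=26
p_obs = C(13,5)·C(13,10)/C(26,15); sum pmf over tables with pmf ≤ p_obs
p-value (two-sided) = 0.11070
At α=0.1: p ≥ α → fail to reject H₀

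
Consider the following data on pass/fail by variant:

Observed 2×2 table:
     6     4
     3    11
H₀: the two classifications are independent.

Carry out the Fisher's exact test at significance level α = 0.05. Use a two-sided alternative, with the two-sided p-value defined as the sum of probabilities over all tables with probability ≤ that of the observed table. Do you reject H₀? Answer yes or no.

reject H₀: no

Margins: r₁=10, r₂=14, c₁=9, c₂=15, n=24
p_obs = C(10,6)·C(14,3)/C(24,9); sum pmf over tables with pmf ≤ p_obs
p-value (two-sided) = 0.09180
At α=0.05: p ≥ α → fail to reject H₀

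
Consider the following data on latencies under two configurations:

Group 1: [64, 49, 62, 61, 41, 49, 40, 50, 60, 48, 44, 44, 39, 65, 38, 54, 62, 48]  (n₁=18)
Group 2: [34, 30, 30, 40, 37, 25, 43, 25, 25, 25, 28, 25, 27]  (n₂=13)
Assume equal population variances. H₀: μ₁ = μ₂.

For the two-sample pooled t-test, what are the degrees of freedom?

df = n₁ + n₂ − 2 = 18 + 13 − 2 = 29

degrees of freedom = 29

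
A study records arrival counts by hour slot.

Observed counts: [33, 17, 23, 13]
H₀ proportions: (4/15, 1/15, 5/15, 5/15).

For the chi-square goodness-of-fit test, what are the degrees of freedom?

df = k − 1 = 4 − 1 = 3

degrees of freedom = 3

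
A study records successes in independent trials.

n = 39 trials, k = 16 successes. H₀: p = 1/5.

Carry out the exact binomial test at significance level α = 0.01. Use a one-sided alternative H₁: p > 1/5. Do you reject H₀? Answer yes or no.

Exact binomial: n=39, k=16, p₀=1/5=0.2000
P(X≥16) from Σ C(n,i)·p₀^i·(1−p₀)^(n−i)
p-value (one-sided, H₁ greater) = 0.00216
At α=0.01: p < α → reject H₀

reject H₀: yes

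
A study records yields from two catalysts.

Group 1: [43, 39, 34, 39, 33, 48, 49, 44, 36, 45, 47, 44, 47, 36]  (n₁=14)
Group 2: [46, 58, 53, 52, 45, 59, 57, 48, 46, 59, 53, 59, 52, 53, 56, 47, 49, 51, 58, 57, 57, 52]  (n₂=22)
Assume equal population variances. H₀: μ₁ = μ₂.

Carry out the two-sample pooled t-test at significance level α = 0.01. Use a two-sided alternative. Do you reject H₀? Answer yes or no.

x̄₁=41.714, s₁=5.455, n₁=14
x̄₂=53.045, s₂=4.685, n₂=22
s_p² = [13·5.455² + 21·4.685²]/34 = 24.9356
SE = √(s_p²·(1/14+1/22)) = 1.7072
t = (41.714−53.045)/1.7072 = -6.6373
df = 34
p-value (two-sided) = 0.00000
At α=0.01: p < α → reject H₀

reject H₀: yes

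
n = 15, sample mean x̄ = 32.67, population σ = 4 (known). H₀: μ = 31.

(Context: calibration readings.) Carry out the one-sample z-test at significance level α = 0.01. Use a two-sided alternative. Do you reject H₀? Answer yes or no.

SE = σ/√n = 4/√15 = 1.0328
z = (x̄−μ₀)/SE = (32.67−31)/1.0328 = 1.6170
p-value (two-sided) = 0.10588
At α=0.01: p ≥ α → fail to reject H₀

reject H₀: no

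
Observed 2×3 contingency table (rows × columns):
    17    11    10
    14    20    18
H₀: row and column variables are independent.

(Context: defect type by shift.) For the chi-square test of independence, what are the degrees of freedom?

degrees of freedom = 2

df = (r−1)(c−1) = (2−1)·(3−1) = 2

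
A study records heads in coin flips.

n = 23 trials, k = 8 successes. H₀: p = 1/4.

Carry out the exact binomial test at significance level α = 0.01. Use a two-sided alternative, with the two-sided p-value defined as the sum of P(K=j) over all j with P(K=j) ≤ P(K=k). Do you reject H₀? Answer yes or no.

Exact binomial: n=23, k=8, p₀=1/4=0.2500
P(X=j) = C(n,j)·p₀^j·(1−p₀)^(n−j); p = Σ P(X=j) over j with P(X=j) ≤ P(X=8)
p-value (two-sided) = 0.33326
At α=0.01: p ≥ α → fail to reject H₀

reject H₀: no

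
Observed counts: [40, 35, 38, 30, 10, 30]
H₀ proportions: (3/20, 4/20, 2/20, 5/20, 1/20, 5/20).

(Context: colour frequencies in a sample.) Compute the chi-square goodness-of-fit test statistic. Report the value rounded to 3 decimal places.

test statistic = 37.938

n = 183; E_i = n·p_i = [27.45, 36.60, 18.30, 45.75, 9.15, 45.75]
χ² = (40−27.45)²/27.45 + (35−36.60)²/36.60 + (38−18.30)²/18.30 + (30−45.75)²/45.75 + (10−9.15)²/9.15 + (30−45.75)²/45.75 = 37.9381
df = 5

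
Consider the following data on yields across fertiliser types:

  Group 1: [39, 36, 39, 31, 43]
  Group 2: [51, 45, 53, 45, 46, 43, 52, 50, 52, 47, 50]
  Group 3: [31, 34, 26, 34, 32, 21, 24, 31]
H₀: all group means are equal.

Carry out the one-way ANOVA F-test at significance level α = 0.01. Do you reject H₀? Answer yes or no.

Group means [37.60, 48.55, 29.12], grand mean 39.792
SSB = Σnᵢ(x̄ᵢ−x̄)² = 1777.156; SSW = ΣΣ(x−x̄ᵢ)² = 362.802
MSB = 1777.156/2 = 888.5780; MSW = 362.802/21 = 17.2763
F = MSB/MSW = 51.4334
df = (2, 21)
p-value (upper-tail) = 0.00000
At α=0.01: p < α → reject H₀

reject H₀: yes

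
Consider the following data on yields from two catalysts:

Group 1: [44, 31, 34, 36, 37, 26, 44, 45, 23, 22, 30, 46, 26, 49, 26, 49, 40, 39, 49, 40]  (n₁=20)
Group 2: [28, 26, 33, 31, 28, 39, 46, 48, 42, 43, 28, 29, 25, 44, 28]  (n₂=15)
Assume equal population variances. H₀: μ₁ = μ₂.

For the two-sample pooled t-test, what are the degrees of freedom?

df = n₁ + n₂ − 2 = 20 + 15 − 2 = 33

degrees of freedom = 33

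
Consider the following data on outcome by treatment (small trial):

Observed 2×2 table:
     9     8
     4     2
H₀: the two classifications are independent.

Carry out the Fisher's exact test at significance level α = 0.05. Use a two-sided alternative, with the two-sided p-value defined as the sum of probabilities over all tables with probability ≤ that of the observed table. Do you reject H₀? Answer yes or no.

reject H₀: no

Margins: r₁=17, r₂=6, c₁=13, c₂=10, n=23
p_obs = C(17,9)·C(6,4)/C(23,13); sum pmf over tables with pmf ≤ p_obs
p-value (two-sided) = 0.66002
At α=0.05: p ≥ α → fail to reject H₀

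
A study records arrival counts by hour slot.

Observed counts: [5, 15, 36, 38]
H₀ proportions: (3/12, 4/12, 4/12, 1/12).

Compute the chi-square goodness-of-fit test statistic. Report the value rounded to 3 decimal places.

n = 94; E_i = n·p_i = [23.50, 31.33, 31.33, 7.83]
χ² = (5−23.50)²/23.50 + (15−31.33)²/31.33 + (36−31.33)²/31.33 + (38−7.83)²/7.83 = 139.9468
df = 3

test statistic = 139.947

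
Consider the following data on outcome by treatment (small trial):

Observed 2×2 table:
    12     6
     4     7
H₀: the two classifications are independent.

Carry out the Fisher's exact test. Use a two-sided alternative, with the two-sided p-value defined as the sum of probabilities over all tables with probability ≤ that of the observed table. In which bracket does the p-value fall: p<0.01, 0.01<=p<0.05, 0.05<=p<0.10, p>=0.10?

p-value bracket: p>=0.10

Margins: r₁=18, r₂=11, c₁=16, c₂=13, n=29
p_obs = C(18,12)·C(11,4)/C(29,16); sum pmf over tables with pmf ≤ p_obs
p-value (two-sided) = 0.14264
→ bracket: p>=0.10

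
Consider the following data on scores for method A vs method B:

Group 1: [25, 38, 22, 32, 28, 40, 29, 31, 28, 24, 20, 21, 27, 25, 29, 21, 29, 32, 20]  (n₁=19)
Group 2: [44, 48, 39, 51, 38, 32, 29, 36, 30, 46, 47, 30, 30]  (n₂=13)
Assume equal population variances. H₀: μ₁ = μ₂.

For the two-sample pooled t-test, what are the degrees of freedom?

degrees of freedom = 30

df = n₁ + n₂ − 2 = 19 + 13 − 2 = 30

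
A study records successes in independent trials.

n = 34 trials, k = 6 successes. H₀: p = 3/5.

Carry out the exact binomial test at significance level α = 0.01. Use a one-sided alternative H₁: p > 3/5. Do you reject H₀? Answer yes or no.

reject H₀: no

Exact binomial: n=34, k=6, p₀=3/5=0.6000
P(X≥6) from Σ C(n,i)·p₀^i·(1−p₀)^(n−i)
p-value (one-sided, H₁ greater) = 1.00000
At α=0.01: p ≥ α → fail to reject H₀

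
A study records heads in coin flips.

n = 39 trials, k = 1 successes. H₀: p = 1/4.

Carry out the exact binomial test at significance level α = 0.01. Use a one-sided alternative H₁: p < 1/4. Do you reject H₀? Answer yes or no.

reject H₀: yes

Exact binomial: n=39, k=1, p₀=1/4=0.2500
P(X≤1) from Σ C(n,i)·p₀^i·(1−p₀)^(n−i)
p-value (one-sided, H₁ less) = 0.00019
At α=0.01: p < α → reject H₀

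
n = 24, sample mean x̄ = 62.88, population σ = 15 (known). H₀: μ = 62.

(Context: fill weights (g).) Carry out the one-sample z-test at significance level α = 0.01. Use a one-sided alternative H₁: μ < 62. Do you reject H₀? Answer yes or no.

reject H₀: no

SE = σ/√n = 15/√24 = 3.0619
z = (x̄−μ₀)/SE = (62.88−62)/3.0619 = 0.2874
p-value (one-sided, H₁ less) = 0.61310
At α=0.01: p ≥ α → fail to reject H₀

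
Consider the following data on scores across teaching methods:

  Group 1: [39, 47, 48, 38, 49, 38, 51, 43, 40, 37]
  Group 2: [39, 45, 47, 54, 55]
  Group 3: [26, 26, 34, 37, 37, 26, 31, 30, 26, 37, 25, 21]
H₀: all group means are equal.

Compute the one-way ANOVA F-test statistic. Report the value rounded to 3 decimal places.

Group means [43.00, 48.00, 29.67], grand mean 38.000
SSB = Σnᵢ(x̄ᵢ−x̄)² = 1583.333; SSW = ΣΣ(x−x̄ᵢ)² = 760.667
MSB = 1583.333/2 = 791.6667; MSW = 760.667/24 = 31.6944
F = MSB/MSW = 24.9781
df = (2, 24)

test statistic = 24.978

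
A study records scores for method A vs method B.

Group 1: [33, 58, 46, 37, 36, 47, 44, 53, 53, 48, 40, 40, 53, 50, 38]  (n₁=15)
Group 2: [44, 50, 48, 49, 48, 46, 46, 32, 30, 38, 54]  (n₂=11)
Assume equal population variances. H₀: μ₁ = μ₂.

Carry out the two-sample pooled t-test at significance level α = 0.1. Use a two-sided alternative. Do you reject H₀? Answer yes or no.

x̄₁=45.067, s₁=7.507, n₁=15
x̄₂=44.091, s₂=7.595, n₂=11
s_p² = [14·7.507² + 10·7.595²]/24 = 56.9101
SE = √(s_p²·(1/15+1/11)) = 2.9946
t = (45.067−44.091)/2.9946 = 0.3258
df = 24
p-value (two-sided) = 0.74737
At α=0.1: p ≥ α → fail to reject H₀

reject H₀: no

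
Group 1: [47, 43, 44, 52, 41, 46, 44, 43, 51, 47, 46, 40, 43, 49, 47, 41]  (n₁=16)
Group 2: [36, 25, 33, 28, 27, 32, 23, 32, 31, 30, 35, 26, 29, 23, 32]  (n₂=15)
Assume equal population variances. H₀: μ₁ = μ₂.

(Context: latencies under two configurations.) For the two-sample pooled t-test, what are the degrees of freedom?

df = n₁ + n₂ − 2 = 16 + 15 − 2 = 29

degrees of freedom = 29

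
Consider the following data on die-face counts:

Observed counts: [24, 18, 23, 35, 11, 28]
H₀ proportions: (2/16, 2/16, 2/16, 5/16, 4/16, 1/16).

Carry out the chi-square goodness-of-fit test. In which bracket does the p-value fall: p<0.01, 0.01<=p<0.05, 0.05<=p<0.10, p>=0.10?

n = 139; E_i = n·p_i = [17.38, 17.38, 17.38, 43.44, 34.75, 8.69]
χ² = (24−17.38)²/17.38 + (18−17.38)²/17.38 + (23−17.38)²/17.38 + (35−43.44)²/43.44 + (11−34.75)²/34.75 + (28−8.69)²/8.69 = 65.1727
df = 5
p-value (upper-tail) = 0.00000
→ bracket: p<0.01

p-value bracket: p<0.01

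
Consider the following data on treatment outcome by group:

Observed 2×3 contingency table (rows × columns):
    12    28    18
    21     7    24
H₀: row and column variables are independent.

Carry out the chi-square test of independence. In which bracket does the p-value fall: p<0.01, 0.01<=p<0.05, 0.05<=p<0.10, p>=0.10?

Row totals [58, 52], col totals [33, 35, 42], n=110
χ² = (12−17.40)²/17.40 + (28−18.45)²/18.45 + (18−22.15)²/22.15 + (21−15.60)²/15.60 + (7−16.55)²/16.55 + (24−19.85)²/19.85 = 15.6309
df = 2
p-value (upper-tail) = 0.00040
→ bracket: p<0.01

p-value bracket: p<0.01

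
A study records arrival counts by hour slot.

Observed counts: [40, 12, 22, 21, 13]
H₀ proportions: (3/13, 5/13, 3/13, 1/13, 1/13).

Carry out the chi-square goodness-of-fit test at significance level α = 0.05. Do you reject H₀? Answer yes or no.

reject H₀: yes

n = 108; E_i = n·p_i = [24.92, 41.54, 24.92, 8.31, 8.31]
χ² = (40−24.92)²/24.92 + (12−41.54)²/41.54 + (22−24.92)²/24.92 + (21−8.31)²/8.31 + (13−8.31)²/8.31 = 52.5099
df = 4
p-value (upper-tail) = 0.00000
At α=0.05: p < α → reject H₀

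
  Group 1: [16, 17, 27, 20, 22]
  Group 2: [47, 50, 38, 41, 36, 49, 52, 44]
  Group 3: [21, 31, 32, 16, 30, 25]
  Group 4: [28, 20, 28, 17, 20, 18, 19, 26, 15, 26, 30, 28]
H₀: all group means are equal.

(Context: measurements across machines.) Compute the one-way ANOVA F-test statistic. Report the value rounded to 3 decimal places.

Group means [20.40, 44.62, 25.83, 22.92], grand mean 28.677
SSB = Σnᵢ(x̄ᵢ−x̄)² = 2823.949; SSW = ΣΣ(x−x̄ᵢ)² = 820.825
MSB = 2823.949/3 = 941.3164; MSW = 820.825/27 = 30.4009
F = MSB/MSW = 30.9634
df = (3, 27)

test statistic = 30.963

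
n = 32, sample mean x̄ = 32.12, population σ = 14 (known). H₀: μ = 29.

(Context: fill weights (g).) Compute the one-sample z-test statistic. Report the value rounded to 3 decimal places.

SE = σ/√n = 14/√32 = 2.4749
z = (x̄−μ₀)/SE = (32.12−29)/2.4749 = 1.2607

test statistic = 1.261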